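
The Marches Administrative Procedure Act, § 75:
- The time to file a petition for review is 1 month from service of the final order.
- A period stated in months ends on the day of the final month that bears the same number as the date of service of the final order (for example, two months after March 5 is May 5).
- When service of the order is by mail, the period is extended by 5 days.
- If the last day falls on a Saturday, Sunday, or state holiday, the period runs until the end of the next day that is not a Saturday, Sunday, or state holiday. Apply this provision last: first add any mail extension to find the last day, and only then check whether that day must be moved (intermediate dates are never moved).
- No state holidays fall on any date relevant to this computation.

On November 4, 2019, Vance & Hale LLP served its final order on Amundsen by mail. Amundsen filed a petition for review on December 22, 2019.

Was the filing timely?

1 month after November 4, 2019 is December 4, 2019.
Service was by mail, adding 5 days: December 4, 2019 + 5 days = December 9, 2019.
December 9, 2019 is a Monday and not a state holiday, so no extension applies.
The deadline is December 9, 2019; the filing on December 22, 2019 is after that date.

No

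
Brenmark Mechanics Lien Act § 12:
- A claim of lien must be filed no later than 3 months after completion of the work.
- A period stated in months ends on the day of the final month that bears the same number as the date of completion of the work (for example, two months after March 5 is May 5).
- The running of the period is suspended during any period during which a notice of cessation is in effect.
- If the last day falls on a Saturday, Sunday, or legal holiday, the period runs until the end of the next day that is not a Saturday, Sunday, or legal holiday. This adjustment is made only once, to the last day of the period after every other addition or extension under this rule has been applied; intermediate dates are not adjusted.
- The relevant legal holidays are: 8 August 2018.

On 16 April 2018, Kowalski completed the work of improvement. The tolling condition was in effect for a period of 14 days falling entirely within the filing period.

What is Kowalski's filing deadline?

3 months after 16 April 2018 is July 16, 2018.
Tolling adds 14 days: July 16, 2018 + 14 days = July 30, 2018.
July 30, 2018 is a Monday and not a legal holiday, so no extension applies.

July 30, 2018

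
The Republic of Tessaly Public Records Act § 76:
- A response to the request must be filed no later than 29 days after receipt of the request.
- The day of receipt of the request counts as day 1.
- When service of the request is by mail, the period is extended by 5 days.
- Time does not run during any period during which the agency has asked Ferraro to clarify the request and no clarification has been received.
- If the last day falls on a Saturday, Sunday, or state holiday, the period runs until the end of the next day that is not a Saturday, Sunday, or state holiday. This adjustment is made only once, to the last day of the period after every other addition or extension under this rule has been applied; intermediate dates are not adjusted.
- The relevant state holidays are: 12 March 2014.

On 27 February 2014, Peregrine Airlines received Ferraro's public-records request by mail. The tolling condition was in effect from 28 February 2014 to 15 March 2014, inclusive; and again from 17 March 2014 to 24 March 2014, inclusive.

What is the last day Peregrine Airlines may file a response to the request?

Counting 27 February 2014 as day 1, day 29 is March 27, 2014.
Service was by mail, adding 5 days: March 27, 2014 + 5 days = April 1, 2014.
From February 28, 2014 through March 15, 2014 inclusive is 16 days; tolling adds 16 days: April 1, 2014 + 16 days = April 17, 2014.
From March 17, 2014 through March 24, 2014 inclusive is 8 days; tolling adds 8 days: April 17, 2014 + 8 days = April 25, 2014.
April 25, 2014 is a Friday and not a state holiday, so no extension applies.

April 25, 2014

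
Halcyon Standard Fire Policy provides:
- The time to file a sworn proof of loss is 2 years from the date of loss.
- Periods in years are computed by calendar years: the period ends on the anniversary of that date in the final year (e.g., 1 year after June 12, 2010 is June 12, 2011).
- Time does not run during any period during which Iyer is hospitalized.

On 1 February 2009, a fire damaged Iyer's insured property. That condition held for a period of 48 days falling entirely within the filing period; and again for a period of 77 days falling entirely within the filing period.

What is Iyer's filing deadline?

June 6, 2011

2 years after 1 February 2009 is February 1, 2011.
Tolling adds 48 days: February 1, 2011 + 48 days = March 21, 2011.
Tolling adds 77 days: March 21, 2011 + 77 days = June 6, 2011.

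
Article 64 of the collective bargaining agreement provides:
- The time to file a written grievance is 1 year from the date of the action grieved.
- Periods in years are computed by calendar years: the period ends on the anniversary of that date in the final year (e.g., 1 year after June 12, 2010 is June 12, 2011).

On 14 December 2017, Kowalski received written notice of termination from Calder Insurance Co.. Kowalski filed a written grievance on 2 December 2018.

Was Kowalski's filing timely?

1 year after 14 December 2017 is December 14, 2018.
The deadline is December 14, 2018; the filing on December 2, 2018 is on or before that date.

Yes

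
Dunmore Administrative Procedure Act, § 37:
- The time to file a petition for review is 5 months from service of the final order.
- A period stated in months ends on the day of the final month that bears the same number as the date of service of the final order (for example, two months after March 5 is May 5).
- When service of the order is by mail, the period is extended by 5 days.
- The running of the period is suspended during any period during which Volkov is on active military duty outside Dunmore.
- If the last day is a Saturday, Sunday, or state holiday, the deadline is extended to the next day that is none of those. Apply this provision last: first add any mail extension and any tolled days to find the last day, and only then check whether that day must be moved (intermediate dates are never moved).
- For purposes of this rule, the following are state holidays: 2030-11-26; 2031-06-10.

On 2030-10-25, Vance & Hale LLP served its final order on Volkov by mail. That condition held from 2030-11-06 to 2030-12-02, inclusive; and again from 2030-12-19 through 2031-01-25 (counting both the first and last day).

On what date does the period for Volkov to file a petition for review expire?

June 3, 2031

5 months after 2030-10-25 is March 25, 2031.
Service was by mail, adding 5 days: March 25, 2031 + 5 days = March 30, 2031.
From November 6, 2030 through December 2, 2030 inclusive is 27 days; tolling adds 27 days: March 30, 2031 + 27 days = April 26, 2031.
From December 19, 2030 through January 25, 2031 inclusive is 38 days; tolling adds 38 days: April 26, 2031 + 38 days = June 3, 2031.
June 3, 2031 is a Tuesday and not a state holiday, so no extension applies.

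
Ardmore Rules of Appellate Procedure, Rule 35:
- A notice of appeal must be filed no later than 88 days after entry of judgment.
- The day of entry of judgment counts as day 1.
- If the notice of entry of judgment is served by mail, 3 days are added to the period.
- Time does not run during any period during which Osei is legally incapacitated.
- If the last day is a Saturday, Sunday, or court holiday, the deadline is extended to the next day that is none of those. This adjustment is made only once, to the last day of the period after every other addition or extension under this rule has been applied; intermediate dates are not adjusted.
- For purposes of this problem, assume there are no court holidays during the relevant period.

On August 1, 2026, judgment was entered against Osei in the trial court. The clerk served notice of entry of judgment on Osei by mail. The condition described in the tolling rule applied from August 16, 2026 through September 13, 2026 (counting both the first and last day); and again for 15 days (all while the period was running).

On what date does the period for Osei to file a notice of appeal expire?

December 14, 2026

Counting August 1, 2026 as day 1, day 88 is October 27, 2026.
Service was by mail, adding 3 days: October 27, 2026 + 3 days = October 30, 2026.
From August 16, 2026 through September 13, 2026 inclusive is 29 days; tolling adds 29 days: October 30, 2026 + 29 days = November 28, 2026.
Tolling adds 15 days: November 28, 2026 + 15 days = December 13, 2026.
December 13, 2026 is Sunday. The next qualifying day is December 14, 2026.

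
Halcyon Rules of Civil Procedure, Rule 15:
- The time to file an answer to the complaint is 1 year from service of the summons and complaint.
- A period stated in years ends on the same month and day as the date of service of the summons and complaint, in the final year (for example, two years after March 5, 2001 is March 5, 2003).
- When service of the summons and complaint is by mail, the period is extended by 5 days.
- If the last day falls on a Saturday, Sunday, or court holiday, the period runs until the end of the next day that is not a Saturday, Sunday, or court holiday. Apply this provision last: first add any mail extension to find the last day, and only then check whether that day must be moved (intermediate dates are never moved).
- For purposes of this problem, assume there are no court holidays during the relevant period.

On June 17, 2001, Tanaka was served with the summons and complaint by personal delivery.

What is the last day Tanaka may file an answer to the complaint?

1 year after June 17, 2001 is June 17, 2002.
Service was not by mail, so no mail extension applies.
June 17, 2002 is a Monday and not a court holiday, so no extension applies.

June 17, 2002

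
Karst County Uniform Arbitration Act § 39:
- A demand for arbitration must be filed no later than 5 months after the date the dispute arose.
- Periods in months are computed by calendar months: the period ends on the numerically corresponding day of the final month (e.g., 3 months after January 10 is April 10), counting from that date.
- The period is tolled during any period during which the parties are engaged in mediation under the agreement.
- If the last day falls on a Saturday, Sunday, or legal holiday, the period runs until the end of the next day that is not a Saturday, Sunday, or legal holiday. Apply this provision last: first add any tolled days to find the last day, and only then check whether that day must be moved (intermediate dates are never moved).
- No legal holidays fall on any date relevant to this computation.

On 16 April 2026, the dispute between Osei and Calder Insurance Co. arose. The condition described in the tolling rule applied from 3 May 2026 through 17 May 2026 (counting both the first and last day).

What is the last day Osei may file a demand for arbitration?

5 months after 16 April 2026 is September 16, 2026.
From May 3, 2026 through May 17, 2026 inclusive is 15 days; tolling adds 15 days: September 16, 2026 + 15 days = October 1, 2026.
October 1, 2026 is a Thursday and not a legal holiday, so no extension applies.

October 1, 2026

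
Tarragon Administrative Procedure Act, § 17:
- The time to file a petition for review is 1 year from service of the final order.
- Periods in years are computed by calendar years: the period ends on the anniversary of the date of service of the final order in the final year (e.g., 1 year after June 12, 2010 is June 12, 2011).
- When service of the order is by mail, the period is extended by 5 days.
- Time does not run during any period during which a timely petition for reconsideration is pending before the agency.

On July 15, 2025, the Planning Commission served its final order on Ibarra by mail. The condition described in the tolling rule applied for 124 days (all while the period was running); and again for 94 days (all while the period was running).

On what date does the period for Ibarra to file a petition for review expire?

1 year after July 15, 2025 is July 15, 2026.
Service was by mail, adding 5 days: July 15, 2026 + 5 days = July 20, 2026.
Tolling adds 124 days: July 20, 2026 + 124 days = November 21, 2026.
Tolling adds 94 days: November 21, 2026 + 94 days = February 23, 2027.

February 23, 2027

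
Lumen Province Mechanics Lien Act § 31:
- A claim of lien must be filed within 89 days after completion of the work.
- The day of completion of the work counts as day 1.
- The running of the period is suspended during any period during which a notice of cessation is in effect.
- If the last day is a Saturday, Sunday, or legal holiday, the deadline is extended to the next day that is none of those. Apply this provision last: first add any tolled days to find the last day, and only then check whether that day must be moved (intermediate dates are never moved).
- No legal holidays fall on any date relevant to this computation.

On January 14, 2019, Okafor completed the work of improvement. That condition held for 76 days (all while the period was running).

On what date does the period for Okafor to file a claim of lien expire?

June 27, 2019

Counting January 14, 2019 as day 1, day 89 is April 12, 2019.
Tolling adds 76 days: April 12, 2019 + 76 days = June 27, 2019.
June 27, 2019 is a Thursday and not a legal holiday, so no extension applies.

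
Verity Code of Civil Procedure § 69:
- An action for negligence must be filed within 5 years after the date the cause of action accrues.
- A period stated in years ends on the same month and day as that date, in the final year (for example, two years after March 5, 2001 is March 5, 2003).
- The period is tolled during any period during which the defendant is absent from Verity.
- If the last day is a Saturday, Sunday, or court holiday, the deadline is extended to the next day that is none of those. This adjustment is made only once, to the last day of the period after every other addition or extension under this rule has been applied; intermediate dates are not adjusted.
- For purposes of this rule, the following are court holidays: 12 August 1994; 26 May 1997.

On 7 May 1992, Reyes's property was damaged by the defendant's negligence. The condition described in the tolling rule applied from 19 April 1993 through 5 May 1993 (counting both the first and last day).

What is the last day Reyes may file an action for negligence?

5 years after 7 May 1992 is May 7, 1997.
From April 19, 1993 through May 5, 1993 inclusive is 17 days; tolling adds 17 days: May 7, 1997 + 17 days = May 24, 1997.
May 24, 1997 is Saturday; May 25, 1997 is Sunday; May 26, 1997 is a listed holiday. The next qualifying day is May 27, 1997.

May 27, 1997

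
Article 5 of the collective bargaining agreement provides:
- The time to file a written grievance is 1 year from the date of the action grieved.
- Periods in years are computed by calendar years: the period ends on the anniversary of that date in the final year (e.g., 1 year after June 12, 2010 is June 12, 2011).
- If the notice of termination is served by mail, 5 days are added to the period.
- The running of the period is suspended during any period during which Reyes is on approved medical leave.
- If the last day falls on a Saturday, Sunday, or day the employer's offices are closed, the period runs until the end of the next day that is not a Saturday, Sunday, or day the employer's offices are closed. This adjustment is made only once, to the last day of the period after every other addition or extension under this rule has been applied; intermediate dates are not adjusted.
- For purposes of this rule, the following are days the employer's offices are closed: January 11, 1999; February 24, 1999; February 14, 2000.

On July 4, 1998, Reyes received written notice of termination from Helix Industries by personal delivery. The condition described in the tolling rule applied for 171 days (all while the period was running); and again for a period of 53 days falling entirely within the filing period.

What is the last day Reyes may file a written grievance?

1 year after July 4, 1998 is July 4, 1999.
Service was not by mail, so no mail extension applies.
Tolling adds 171 days: July 4, 1999 + 171 days = December 22, 1999.
Tolling adds 53 days: December 22, 1999 + 53 days = February 13, 2000.
February 13, 2000 is Sunday; February 14, 2000 is a listed holiday. The next qualifying day is February 15, 2000.

February 15, 2000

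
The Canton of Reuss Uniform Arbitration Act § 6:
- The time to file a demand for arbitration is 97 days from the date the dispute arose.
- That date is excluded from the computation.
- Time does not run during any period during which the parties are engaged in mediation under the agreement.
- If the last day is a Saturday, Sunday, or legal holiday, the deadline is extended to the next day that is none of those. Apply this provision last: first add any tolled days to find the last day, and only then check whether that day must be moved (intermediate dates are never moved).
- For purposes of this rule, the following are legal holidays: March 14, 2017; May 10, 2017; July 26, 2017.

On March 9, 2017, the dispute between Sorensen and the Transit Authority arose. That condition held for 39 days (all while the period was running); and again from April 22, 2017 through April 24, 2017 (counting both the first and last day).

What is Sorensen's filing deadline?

97 days after March 9, 2017 is June 14, 2017.
Tolling adds 39 days: June 14, 2017 + 39 days = July 23, 2017.
From April 22, 2017 through April 24, 2017 inclusive is 3 days; tolling adds 3 days: July 23, 2017 + 3 days = July 26, 2017.
July 26, 2017 is a listed holiday. The next qualifying day is July 27, 2017.

July 27, 2017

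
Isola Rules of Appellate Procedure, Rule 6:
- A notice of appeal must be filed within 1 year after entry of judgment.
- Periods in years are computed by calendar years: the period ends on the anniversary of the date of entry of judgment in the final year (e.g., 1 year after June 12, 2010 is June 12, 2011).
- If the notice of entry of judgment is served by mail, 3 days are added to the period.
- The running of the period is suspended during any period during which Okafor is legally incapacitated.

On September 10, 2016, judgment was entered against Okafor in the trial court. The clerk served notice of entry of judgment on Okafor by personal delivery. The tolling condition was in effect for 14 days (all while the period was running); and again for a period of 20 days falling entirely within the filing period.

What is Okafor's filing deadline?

1 year after September 10, 2016 is September 10, 2017.
Service was not by mail, so no mail extension applies.
Tolling adds 14 days: September 10, 2017 + 14 days = September 24, 2017.
Tolling adds 20 days: September 24, 2017 + 20 days = October 14, 2017.

October 14, 2017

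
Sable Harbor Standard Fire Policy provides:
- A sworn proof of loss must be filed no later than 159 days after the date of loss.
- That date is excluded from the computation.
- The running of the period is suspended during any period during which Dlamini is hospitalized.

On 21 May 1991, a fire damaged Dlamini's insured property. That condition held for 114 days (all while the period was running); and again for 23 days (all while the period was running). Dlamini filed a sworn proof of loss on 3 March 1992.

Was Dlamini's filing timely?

Yes

159 days after 21 May 1991 is October 27, 1991.
Tolling adds 114 days: October 27, 1991 + 114 days = February 18, 1992.
Tolling adds 23 days: February 18, 1992 + 23 days = March 12, 1992.
The deadline is March 12, 1992; the filing on March 3, 1992 is on or before that date.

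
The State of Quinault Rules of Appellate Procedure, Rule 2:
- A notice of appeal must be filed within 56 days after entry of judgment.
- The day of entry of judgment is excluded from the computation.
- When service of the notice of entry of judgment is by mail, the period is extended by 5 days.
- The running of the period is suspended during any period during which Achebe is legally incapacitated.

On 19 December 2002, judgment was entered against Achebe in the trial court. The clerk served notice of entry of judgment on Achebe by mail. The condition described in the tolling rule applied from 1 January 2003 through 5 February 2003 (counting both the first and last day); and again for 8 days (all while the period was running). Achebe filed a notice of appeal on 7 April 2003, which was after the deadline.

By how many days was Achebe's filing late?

4 days

56 days after 19 December 2002 is February 13, 2003.
Service was by mail, adding 5 days: February 13, 2003 + 5 days = February 18, 2003.
From January 1, 2003 through February 5, 2003 inclusive is 36 days; tolling adds 36 days: February 18, 2003 + 36 days = March 26, 2003.
Tolling adds 8 days: March 26, 2003 + 8 days = April 3, 2003.
The deadline is April 3, 2003; from April 3, 2003 to April 7, 2003 is 4 days.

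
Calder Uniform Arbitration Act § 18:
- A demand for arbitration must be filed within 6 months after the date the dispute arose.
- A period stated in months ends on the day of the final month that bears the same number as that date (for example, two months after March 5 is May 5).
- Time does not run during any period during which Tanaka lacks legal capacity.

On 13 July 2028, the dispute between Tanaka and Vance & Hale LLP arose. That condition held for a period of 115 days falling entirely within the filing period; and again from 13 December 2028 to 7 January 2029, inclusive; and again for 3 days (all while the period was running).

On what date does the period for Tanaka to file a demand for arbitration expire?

June 6, 2029

6 months after 13 July 2028 is January 13, 2029.
Tolling adds 115 days: January 13, 2029 + 115 days = May 8, 2029.
From December 13, 2028 through January 7, 2029 inclusive is 26 days; tolling adds 26 days: May 8, 2029 + 26 days = June 3, 2029.
Tolling adds 3 days: June 3, 2029 + 3 days = June 6, 2029.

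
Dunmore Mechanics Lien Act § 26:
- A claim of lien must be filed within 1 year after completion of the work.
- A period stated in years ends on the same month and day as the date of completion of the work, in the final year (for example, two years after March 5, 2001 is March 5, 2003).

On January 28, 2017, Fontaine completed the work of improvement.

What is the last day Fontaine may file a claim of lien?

January 28, 2018

1 year after January 28, 2017 is January 28, 2018.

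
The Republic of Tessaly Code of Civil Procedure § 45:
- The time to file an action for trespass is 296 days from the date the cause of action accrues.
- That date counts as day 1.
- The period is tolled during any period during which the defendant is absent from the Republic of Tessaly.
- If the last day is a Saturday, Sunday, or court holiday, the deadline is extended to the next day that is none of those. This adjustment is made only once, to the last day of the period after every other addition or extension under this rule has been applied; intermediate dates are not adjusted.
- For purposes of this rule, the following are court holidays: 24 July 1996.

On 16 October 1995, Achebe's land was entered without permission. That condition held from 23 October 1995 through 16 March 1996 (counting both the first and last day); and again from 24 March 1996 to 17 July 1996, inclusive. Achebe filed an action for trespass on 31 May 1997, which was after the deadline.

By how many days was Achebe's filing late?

Counting 16 October 1995 as day 1, day 296 is August 6, 1996.
From October 23, 1995 through March 16, 1996 inclusive is 146 days; tolling adds 146 days: August 6, 1996 + 146 days = December 30, 1996.
From March 24, 1996 through July 17, 1996 inclusive is 116 days; tolling adds 116 days: December 30, 1996 + 116 days = April 25, 1997.
April 25, 1997 is a Friday and not a court holiday, so no extension applies.
The deadline is April 25, 1997; from April 25, 1997 to May 31, 1997 is 36 days.

36 days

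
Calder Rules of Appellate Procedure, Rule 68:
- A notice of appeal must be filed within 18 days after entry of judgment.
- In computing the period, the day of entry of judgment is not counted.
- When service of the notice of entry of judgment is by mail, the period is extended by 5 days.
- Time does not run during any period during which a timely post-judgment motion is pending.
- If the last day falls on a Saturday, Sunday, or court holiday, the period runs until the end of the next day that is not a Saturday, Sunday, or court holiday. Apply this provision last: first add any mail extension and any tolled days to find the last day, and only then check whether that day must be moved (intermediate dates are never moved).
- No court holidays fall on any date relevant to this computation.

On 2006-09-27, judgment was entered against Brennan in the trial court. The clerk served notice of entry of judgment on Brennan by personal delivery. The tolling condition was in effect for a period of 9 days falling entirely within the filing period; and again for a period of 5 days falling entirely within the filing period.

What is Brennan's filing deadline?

18 days after 2006-09-27 is October 15, 2006.
Service was not by mail, so no mail extension applies.
Tolling adds 9 days: October 15, 2006 + 9 days = October 24, 2006.
Tolling adds 5 days: October 24, 2006 + 5 days = October 29, 2006.
October 29, 2006 is Sunday. The next qualifying day is October 30, 2006.

October 30, 2006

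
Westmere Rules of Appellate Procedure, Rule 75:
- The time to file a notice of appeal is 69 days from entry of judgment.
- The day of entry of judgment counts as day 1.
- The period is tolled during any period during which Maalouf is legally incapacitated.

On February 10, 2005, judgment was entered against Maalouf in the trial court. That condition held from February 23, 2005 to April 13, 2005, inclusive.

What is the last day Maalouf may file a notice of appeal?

Counting February 10, 2005 as day 1, day 69 is April 19, 2005.
From February 23, 2005 through April 13, 2005 inclusive is 50 days; tolling adds 50 days: April 19, 2005 + 50 days = June 8, 2005.

June 8, 2005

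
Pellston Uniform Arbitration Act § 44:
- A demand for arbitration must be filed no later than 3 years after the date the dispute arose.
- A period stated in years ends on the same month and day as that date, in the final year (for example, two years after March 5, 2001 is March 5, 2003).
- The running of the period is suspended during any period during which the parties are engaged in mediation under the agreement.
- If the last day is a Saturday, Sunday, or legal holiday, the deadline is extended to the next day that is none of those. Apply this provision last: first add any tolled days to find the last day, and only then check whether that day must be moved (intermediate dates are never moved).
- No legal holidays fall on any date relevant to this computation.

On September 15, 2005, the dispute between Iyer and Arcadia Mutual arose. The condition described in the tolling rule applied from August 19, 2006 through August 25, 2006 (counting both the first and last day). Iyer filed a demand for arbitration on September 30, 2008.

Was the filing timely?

3 years after September 15, 2005 is September 15, 2008.
From August 19, 2006 through August 25, 2006 inclusive is 7 days; tolling adds 7 days: September 15, 2008 + 7 days = September 22, 2008.
September 22, 2008 is a Monday and not a legal holiday, so no extension applies.
The deadline is September 22, 2008; the filing on September 30, 2008 is after that date.

No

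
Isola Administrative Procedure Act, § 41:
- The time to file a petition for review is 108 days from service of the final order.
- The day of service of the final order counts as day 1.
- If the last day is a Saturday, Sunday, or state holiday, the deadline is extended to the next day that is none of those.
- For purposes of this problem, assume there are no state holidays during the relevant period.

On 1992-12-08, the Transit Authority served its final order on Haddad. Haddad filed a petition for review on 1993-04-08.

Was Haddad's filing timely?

No

Counting 1992-12-08 as day 1, day 108 is March 25, 1993.
March 25, 1993 is a Thursday and not a state holiday, so no extension applies.
The deadline is March 25, 1993; the filing on April 8, 1993 is after that date.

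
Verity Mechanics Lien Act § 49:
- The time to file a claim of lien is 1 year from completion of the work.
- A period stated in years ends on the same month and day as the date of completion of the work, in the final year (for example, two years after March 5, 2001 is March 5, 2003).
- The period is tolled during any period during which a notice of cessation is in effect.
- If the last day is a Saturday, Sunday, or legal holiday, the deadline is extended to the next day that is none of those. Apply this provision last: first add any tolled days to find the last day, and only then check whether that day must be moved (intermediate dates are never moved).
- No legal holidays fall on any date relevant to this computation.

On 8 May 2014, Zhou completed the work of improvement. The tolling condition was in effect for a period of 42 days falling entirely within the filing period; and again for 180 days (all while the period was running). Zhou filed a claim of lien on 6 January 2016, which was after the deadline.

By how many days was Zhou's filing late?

1 year after 8 May 2014 is May 8, 2015.
Tolling adds 42 days: May 8, 2015 + 42 days = June 19, 2015.
Tolling adds 180 days: June 19, 2015 + 180 days = December 16, 2015.
December 16, 2015 is a Wednesday and not a legal holiday, so no extension applies.
The deadline is December 16, 2015; from December 16, 2015 to January 6, 2016 is 21 days.

21 days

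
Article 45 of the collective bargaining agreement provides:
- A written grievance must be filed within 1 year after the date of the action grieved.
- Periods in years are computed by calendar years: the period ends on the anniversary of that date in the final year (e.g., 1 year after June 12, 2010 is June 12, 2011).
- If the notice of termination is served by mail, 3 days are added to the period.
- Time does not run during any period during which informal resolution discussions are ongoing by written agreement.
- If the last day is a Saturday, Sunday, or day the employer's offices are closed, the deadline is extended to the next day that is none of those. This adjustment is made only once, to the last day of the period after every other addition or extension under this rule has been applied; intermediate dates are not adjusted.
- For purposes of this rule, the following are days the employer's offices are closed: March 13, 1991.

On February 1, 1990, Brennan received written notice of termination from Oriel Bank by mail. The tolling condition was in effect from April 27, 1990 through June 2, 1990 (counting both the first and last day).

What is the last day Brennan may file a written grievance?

March 14, 1991

1 year after February 1, 1990 is February 1, 1991.
Service was by mail, adding 3 days: February 1, 1991 + 3 days = February 4, 1991.
From April 27, 1990 through June 2, 1990 inclusive is 37 days; tolling adds 37 days: February 4, 1991 + 37 days = March 13, 1991.
March 13, 1991 is a listed holiday. The next qualifying day is March 14, 1991.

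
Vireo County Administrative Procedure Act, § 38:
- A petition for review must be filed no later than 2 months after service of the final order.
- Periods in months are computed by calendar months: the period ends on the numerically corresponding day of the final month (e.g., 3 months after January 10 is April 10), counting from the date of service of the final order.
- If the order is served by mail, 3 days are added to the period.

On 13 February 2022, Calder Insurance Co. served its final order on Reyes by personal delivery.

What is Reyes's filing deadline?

April 13, 2022

2 months after 13 February 2022 is April 13, 2022.
Service was not by mail, so no mail extension applies.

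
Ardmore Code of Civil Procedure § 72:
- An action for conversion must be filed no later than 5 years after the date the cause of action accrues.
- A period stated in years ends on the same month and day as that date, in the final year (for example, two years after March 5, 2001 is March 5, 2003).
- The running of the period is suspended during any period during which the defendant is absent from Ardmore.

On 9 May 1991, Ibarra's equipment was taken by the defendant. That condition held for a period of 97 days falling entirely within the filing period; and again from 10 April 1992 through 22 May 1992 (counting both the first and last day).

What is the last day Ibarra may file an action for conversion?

5 years after 9 May 1991 is May 9, 1996.
Tolling adds 97 days: May 9, 1996 + 97 days = August 14, 1996.
From April 10, 1992 through May 22, 1992 inclusive is 43 days; tolling adds 43 days: August 14, 1996 + 43 days = September 26, 1996.

September 26, 1996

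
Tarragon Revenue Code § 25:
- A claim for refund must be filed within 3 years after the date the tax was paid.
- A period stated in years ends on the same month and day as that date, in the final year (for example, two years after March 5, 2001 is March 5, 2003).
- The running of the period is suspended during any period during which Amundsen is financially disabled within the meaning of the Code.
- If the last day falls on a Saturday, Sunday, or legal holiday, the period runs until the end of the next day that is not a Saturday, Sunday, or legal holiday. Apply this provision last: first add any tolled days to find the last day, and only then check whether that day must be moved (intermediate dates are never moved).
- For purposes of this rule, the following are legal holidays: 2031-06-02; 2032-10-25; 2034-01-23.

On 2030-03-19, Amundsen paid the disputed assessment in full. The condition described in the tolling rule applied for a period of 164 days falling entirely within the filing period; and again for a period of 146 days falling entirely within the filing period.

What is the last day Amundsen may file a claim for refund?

3 years after 2030-03-19 is March 19, 2033.
Tolling adds 164 days: March 19, 2033 + 164 days = August 30, 2033.
Tolling adds 146 days: August 30, 2033 + 146 days = January 23, 2034.
January 23, 2034 is a listed holiday. The next qualifying day is January 24, 2034.

January 24, 2034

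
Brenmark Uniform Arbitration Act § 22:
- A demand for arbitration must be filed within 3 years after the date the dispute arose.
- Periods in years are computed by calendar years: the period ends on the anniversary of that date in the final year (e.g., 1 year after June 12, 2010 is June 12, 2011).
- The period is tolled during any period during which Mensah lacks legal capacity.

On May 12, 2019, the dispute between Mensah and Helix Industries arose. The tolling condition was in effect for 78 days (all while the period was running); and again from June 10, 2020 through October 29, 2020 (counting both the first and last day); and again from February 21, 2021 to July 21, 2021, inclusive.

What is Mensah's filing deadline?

3 years after May 12, 2019 is May 12, 2022.
Tolling adds 78 days: May 12, 2022 + 78 days = July 29, 2022.
From June 10, 2020 through October 29, 2020 inclusive is 142 days; tolling adds 142 days: July 29, 2022 + 142 days = December 18, 2022.
From February 21, 2021 through July 21, 2021 inclusive is 151 days; tolling adds 151 days: December 18, 2022 + 151 days = May 18, 2023.

May 18, 2023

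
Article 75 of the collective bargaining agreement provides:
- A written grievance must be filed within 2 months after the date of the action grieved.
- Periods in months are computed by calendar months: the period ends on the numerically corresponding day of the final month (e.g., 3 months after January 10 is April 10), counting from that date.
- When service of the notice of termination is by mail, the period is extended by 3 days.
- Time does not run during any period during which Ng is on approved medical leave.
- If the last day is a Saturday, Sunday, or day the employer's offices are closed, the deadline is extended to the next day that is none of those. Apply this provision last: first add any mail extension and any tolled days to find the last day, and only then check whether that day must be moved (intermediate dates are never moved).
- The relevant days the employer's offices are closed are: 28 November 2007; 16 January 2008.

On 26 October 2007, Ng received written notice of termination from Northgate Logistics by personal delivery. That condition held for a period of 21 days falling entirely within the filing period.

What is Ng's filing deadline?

January 17, 2008

2 months after 26 October 2007 is December 26, 2007.
Service was not by mail, so no mail extension applies.
Tolling adds 21 days: December 26, 2007 + 21 days = January 16, 2008.
January 16, 2008 is a listed holiday. The next qualifying day is January 17, 2008.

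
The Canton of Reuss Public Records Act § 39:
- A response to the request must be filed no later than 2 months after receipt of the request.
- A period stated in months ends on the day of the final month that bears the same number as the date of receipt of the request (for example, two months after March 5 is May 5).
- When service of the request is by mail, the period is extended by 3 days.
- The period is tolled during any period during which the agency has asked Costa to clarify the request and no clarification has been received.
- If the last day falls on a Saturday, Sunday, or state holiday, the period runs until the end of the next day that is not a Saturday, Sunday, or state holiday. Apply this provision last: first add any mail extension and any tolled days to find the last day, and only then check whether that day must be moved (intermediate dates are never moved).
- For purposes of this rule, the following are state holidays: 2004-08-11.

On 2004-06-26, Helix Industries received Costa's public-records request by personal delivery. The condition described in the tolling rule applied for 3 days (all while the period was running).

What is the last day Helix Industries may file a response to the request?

2 months after 2004-06-26 is August 26, 2004.
Service was not by mail, so no mail extension applies.
Tolling adds 3 days: August 26, 2004 + 3 days = August 29, 2004.
August 29, 2004 is Sunday. The next qualifying day is August 30, 2004.

August 30, 2004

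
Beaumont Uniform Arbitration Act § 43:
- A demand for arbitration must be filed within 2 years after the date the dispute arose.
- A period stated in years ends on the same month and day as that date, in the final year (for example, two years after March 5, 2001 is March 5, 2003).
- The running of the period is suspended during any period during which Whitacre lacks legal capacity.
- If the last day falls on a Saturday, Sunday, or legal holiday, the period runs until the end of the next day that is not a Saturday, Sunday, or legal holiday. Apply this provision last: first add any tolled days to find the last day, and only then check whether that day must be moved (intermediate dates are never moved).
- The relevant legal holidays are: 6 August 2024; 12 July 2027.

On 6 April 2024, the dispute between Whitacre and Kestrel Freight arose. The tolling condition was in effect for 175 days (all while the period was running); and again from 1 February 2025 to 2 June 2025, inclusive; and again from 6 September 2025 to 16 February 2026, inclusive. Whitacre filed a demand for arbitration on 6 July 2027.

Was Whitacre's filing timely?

Yes

2 years after 6 April 2024 is April 6, 2026.
Tolling adds 175 days: April 6, 2026 + 175 days = September 28, 2026.
From February 1, 2025 through June 2, 2025 inclusive is 122 days; tolling adds 122 days: September 28, 2026 + 122 days = January 28, 2027.
From September 6, 2025 through February 16, 2026 inclusive is 164 days; tolling adds 164 days: January 28, 2027 + 164 days = July 11, 2027.
July 11, 2027 is Sunday; July 12, 2027 is a listed holiday. The next qualifying day is July 13, 2027.
The deadline is July 13, 2027; the filing on July 6, 2027 is on or before that date.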